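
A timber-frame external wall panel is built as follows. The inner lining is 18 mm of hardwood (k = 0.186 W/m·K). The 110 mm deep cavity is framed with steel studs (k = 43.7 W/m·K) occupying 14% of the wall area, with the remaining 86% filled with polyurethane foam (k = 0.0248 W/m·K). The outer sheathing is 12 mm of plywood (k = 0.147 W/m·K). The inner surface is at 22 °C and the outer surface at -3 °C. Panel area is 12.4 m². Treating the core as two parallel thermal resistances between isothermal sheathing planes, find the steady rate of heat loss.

Sheathing layers in series; stud and cavity paths in parallel between them.
R_inner = 0.018/(0.186×12.4) = 0.007804 K/W
R_stud  = 0.11/(43.7×0.14×12.4) = 0.00145 K/W
R_cav   = 0.11/(0.0248×0.86×12.4) = 0.4159 K/W
1/R_core = 1/R_stud + 1/R_cav → R_core = 0.001445 K/W
R_outer = 0.012/(0.147×12.4) = 0.006583 K/W
R_total = 0.01583 K/W
Q = ΔT/R_total = 25/0.01583

Q ≈ 1580 W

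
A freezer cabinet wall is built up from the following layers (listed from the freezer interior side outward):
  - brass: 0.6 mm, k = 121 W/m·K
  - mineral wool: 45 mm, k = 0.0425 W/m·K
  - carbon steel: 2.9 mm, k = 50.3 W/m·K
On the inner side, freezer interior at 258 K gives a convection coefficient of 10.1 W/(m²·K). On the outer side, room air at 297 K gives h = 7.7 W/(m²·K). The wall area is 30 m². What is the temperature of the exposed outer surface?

Thermal resistances in series:
R_inner film = 1/(h_i·A) = 1/(10.1×30) = 0.0033 K/W
R_brass = L/(kA) = 0.0006/(121×30) = 1.653×10^-7 K/W
R_mineral wool = L/(kA) = 0.045/(0.0425×30) = 0.03529 K/W
R_carbon steel = L/(kA) = 0.0029/(50.3×30) = 1.922×10^-6 K/W
R_outer film = 1/(h_o·A) = 1/(7.7×30) = 0.004329 K/W
R_total = 0.04293 K/W;  Q = ΔT/R_total = 39/0.04293 = 908.6 W
T_interface = T_inner + Q·ΣR(inner→interface) = 258 + 909×0.0386

T ≈ 293 K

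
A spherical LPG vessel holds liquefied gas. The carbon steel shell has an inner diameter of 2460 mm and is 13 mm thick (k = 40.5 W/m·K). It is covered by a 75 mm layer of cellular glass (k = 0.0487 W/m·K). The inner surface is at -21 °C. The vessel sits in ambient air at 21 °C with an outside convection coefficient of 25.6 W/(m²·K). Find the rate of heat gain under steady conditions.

For a spherical shell R = (1/r₁ − 1/r₂)/(4πk); film R = 1/(h·4πr²). In series:
R_carbon steel shell = (1/1.23 − 1/1.243)/(4π×40.5) = 1.671×10^-5 K/W
R_cellular glass = (1/1.243 − 1/1.318)/(4π×0.0487) = 0.07481 K/W
R_outer film = 1/(h·4πr_o²) = 1/(25.6×4π×1.318²) = 0.001789 K/W
R_total = 0.07661 K/W
Q = ΔT/R_total = 42/0.07661

Q ≈ 548 W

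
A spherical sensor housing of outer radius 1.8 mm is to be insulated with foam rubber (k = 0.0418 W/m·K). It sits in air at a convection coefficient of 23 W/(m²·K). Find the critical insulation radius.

For a sphere r_cr = 2k/h = 2×0.0418/23
r_cr = 3.63 mm; since the bare radius (1.8 mm) is below r_cr, adding a thin layer of insulation will *increase* heat loss.

r_cr ≈ 3.63 mm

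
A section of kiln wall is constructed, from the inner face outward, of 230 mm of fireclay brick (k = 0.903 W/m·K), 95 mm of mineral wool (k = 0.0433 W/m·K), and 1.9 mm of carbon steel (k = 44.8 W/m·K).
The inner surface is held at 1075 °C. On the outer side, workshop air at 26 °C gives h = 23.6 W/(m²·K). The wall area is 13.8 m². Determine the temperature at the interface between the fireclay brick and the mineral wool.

T ≈ 968 °C

Treating each layer as a thermal resistance in series:
R_fireclay brick = L/(kA) = 0.23/(0.903×13.8) = 0.01846 K/W
R_mineral wool = L/(kA) = 0.095/(0.0433×13.8) = 0.159 K/W
R_carbon steel = L/(kA) = 0.0019/(44.8×13.8) = 3.073×10^-6 K/W
R_outer film = 1/(h_o·A) = 1/(23.6×13.8) = 0.00307 K/W
R_total = 0.1805 K/W;  Q = ΔT/R_total = 1049/0.1805 = 5811 W
T_interface = T_inner − Q·ΣR(inner→interface) = 1075 − 5810×0.01846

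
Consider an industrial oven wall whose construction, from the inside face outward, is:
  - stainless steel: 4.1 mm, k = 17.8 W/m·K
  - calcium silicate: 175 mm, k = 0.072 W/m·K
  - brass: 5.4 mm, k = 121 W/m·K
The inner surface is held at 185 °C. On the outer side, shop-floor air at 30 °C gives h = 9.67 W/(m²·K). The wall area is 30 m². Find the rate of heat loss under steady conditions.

Thermal resistances in series:
R_stainless steel = L/(kA) = 0.0041/(17.8×30) = 7.678×10^-6 K/W
R_calcium silicate = L/(kA) = 0.175/(0.072×30) = 0.08102 K/W
R_brass = L/(kA) = 0.0054/(121×30) = 1.488×10^-6 K/W
R_outer film = 1/(h_o·A) = 1/(9.67×30) = 0.003447 K/W
R_total = 0.08447 K/W
Q = ΔT / R_total = 155 / 0.08447

Q ≈ 1830 W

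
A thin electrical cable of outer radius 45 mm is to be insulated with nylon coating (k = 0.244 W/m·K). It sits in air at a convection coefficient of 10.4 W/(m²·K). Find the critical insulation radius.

For a cylinder r_cr = k/h = 0.244/10.4
r_cr = 23.5 mm; since the bare radius (45 mm) is above r_cr, any added insulation will reduce heat loss.

r_cr ≈ 23.5 mm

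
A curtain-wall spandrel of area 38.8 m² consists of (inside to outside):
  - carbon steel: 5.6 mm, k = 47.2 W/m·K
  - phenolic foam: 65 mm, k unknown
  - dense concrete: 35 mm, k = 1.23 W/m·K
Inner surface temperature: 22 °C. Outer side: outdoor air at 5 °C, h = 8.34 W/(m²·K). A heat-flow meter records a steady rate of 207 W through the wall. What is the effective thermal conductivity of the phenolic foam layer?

Thermal resistances in series:
R_carbon steel = L/(kA) = 0.0056/(47.2×38.8) = 3.058×10^-6 K/W
R_dense concrete = L/(kA) = 0.035/(1.23×38.8) = 7.334×10^-4 K/W
R_outer film = 1/(h_o·A) = 1/(8.34×38.8) = 0.00309 K/W
Sum of known resistances R_other = 0.003827 K/W
Total R = ΔT/Q = 17/207 = 0.08213 K/W
R_phenolic foam = R_total − R_other = 0.0783 K/W
k = L/(R·A) = 0.065/(0.0783×38.8)

k ≈ 0.0214 W/(m·K)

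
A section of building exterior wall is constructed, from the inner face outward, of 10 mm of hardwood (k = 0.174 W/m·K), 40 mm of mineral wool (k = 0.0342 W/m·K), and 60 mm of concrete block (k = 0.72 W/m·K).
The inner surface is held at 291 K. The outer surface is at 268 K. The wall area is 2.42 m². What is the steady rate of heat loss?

Model the wall as resistances in series:
R_hardwood = L/(kA) = 0.01/(0.174×2.42) = 0.02375 K/W
R_mineral wool = L/(kA) = 0.04/(0.0342×2.42) = 0.4833 K/W
R_concrete block = L/(kA) = 0.06/(0.72×2.42) = 0.03444 K/W
R_total = 0.5415 K/W
Q = ΔT / R_total = 23 / 0.5415

Q ≈ 42.5 W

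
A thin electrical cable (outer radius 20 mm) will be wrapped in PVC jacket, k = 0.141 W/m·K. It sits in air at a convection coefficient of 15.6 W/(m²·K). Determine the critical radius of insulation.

r_cr ≈ 9.04 mm

For a cylinder r_cr = k/h = 0.141/15.6
r_cr = 9.04 mm; since the bare radius (20 mm) is above r_cr, any added insulation will reduce heat loss.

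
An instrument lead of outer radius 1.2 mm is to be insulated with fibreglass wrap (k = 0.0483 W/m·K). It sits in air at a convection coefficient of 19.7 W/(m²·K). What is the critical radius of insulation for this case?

For a cylinder r_cr = k/h = 0.0483/19.7
r_cr = 2.45 mm; since the bare radius (1.2 mm) is below r_cr, adding a thin layer of insulation will *increase* heat loss.

r_cr ≈ 2.45 mm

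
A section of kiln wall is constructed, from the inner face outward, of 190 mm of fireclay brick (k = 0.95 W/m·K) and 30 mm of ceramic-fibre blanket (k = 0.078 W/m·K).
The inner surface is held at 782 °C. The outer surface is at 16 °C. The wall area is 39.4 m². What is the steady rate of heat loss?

Q ≈ 51600 W

Using the resistance-network approach (series):
R_fireclay brick = L/(kA) = 0.19/(0.95×39.4) = 0.005076 K/W
R_ceramic-fibre blanket = L/(kA) = 0.03/(0.078×39.4) = 0.009762 K/W
R_total = 0.01484 K/W
Q = ΔT / R_total = 766 / 0.01484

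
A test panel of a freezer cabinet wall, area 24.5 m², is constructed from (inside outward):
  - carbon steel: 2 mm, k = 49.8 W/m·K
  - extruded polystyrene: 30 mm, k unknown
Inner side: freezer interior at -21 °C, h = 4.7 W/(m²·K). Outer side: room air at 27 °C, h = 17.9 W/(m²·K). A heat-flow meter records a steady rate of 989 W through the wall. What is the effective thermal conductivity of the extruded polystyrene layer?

k ≈ 0.0326 W/(m·K)

Series thermal resistances:
R_inner film = 1/(h_i·A) = 1/(4.7×24.5) = 0.008684 K/W
R_carbon steel = L/(kA) = 0.002/(49.8×24.5) = 1.639×10^-6 K/W
R_outer film = 1/(h_o·A) = 1/(17.9×24.5) = 0.00228 K/W
Sum of known resistances R_other = 0.01097 K/W
Total R = ΔT/Q = 48/989 = 0.04853 K/W
R_extruded polystyrene = R_total − R_other = 0.03757 K/W
k = L/(R·A) = 0.03/(0.03757×24.5)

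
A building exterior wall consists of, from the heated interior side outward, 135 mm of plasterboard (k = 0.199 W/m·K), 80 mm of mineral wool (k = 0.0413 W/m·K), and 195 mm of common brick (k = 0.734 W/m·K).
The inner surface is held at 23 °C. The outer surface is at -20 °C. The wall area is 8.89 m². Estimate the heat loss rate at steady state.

Q ≈ 133 W

Thermal resistances in series:
R_plasterboard = L/(kA) = 0.135/(0.199×8.89) = 0.07631 K/W
R_mineral wool = L/(kA) = 0.08/(0.0413×8.89) = 0.2179 K/W
R_common brick = L/(kA) = 0.195/(0.734×8.89) = 0.02988 K/W
R_total = 0.3241 K/W
Q = ΔT / R_total = 43 / 0.3241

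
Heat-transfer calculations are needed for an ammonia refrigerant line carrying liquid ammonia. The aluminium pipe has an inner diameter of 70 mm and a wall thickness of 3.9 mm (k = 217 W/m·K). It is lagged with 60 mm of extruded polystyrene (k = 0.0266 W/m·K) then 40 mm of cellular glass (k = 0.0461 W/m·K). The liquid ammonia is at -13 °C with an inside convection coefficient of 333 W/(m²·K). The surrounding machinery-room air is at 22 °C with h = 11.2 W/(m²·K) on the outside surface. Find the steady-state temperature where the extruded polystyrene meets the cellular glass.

Cylindrical conduction, so R = ln(r₂/r₁)/(2πkL) per layer, in series:
R_inner film = 1/(h_i·2πr₁L) = 1/(333×2π×0.035×1) = 0.01366 K/W
R_aluminium pipe wall = ln(38.9/35)/(2π×217×1) = 7.748×10^-5 K/W
R_extruded polystyrene = ln(98.9/38.9)/(2π×0.0266×1) = 5.583 K/W
R_cellular glass = ln(138.9/98.9)/(2π×0.0461×1) = 1.173 K/W
R_outer film = 1/(h_o·2πr_oL) = 1/(11.2×2π×0.1389×1) = 0.1023 K/W
R_total = 6.872 K/W
Q = ΔT/R_total = 35/6.872
Q = 5.09 W/m
T_interface = T_inner + Q·ΣR(inner→interface) = -13 + 5.09×5.597

T ≈ 15.5 °C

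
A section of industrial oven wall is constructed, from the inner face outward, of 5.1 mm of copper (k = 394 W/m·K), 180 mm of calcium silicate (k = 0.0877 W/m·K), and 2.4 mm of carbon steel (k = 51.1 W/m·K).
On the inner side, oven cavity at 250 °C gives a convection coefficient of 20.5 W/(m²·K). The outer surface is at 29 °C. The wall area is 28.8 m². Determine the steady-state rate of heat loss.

Q ≈ 3030 W

Thermal resistances in series:
R_inner film = 1/(h_i·A) = 1/(20.5×28.8) = 0.001694 K/W
R_copper = L/(kA) = 0.0051/(394×28.8) = 4.495×10^-7 K/W
R_calcium silicate = L/(kA) = 0.18/(0.0877×28.8) = 0.07127 K/W
R_carbon steel = L/(kA) = 0.0024/(51.1×28.8) = 1.631×10^-6 K/W
R_total = 0.07296 K/W
Q = ΔT / R_total = 221 / 0.07296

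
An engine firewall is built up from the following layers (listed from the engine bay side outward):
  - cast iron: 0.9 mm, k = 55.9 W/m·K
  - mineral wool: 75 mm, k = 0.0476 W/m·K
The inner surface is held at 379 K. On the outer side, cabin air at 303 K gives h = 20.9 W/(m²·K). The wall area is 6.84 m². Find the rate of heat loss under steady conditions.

Q ≈ 320 W

Model the wall as resistances in series:
R_cast iron = L/(kA) = 0.0009/(55.9×6.84) = 2.354×10^-6 K/W
R_mineral wool = L/(kA) = 0.075/(0.0476×6.84) = 0.2304 K/W
R_outer film = 1/(h_o·A) = 1/(20.9×6.84) = 0.006995 K/W
R_total = 0.2374 K/W
Q = ΔT / R_total = 76 / 0.2374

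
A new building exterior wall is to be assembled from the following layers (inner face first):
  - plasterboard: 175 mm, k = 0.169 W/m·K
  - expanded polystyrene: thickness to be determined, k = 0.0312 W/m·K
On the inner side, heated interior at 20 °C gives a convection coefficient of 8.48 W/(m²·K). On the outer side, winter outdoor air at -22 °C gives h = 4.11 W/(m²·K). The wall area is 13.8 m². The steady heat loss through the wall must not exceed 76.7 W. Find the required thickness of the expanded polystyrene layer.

Using the resistance-network approach (series):
R_inner film = 1/(h_i·A) = 1/(8.48×13.8) = 0.008545 K/W
R_plasterboard = L/(kA) = 0.175/(0.169×13.8) = 0.07504 K/W
R_outer film = 1/(h_o·A) = 1/(4.11×13.8) = 0.01763 K/W
Sum of the known resistances R_other = 0.1012 K/W
Required total resistance R_tot = ΔT/Q_allow = 42/76.7 = 0.5476 K/W
R_expanded polystyrene = R_tot − R_other = 0.4464 K/W
L = R·k·A = 0.4464×0.0312×13.8

L ≈ 192 mm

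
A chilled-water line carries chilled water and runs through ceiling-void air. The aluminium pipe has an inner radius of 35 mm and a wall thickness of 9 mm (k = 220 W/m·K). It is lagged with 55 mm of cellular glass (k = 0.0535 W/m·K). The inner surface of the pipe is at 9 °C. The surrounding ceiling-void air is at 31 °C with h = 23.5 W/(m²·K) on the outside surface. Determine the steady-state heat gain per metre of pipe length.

q′ ≈ 8.87 W/m

Per-layer cylindrical resistances, series-summed:
R_aluminium pipe wall = ln(44/35)/(2π×220×1) = 1.656×10^-4 K/W
R_cellular glass = ln(99/44)/(2π×0.0535×1) = 2.412 K/W
R_outer film = 1/(h_o·2πr_oL) = 1/(23.5×2π×0.099×1) = 0.06841 K/W
R_total = 2.481 K/W
Q = ΔT/R_total = 22/2.481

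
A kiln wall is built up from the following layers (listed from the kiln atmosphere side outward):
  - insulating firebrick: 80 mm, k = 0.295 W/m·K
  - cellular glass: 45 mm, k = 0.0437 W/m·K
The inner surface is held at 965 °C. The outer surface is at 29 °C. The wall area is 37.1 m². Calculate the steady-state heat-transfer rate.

Thermal resistances in series:
R_insulating firebrick = L/(kA) = 0.08/(0.295×37.1) = 0.00731 K/W
R_cellular glass = L/(kA) = 0.045/(0.0437×37.1) = 0.02776 K/W
R_total = 0.03507 K/W
Q = ΔT / R_total = 936 / 0.03507

Q ≈ 26700 W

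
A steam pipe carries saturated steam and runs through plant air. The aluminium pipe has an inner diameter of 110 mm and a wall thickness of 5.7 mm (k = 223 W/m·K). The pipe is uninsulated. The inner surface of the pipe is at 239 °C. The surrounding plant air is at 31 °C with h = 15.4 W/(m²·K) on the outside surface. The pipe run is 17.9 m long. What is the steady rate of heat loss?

Q ≈ 21900 W

Cylindrical conduction, so R = ln(r₂/r₁)/(2πkL) per layer, in series:
R_aluminium pipe wall = ln(60.7/55)/(2π×223×17.9) = 3.932×10^-6 K/W
R_outer film = 1/(h_o·2πr_oL) = 1/(15.4×2π×0.0607×17.9) = 0.009512 K/W
R_total = 0.009516 K/W
Q = ΔT/R_total = 208/0.009516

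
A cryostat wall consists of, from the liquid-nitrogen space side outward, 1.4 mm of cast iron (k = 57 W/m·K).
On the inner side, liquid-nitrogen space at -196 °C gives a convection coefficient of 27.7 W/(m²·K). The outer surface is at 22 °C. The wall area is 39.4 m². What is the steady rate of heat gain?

Thermal resistances in series:
R_inner film = 1/(h_i·A) = 1/(27.7×39.4) = 9.163×10^-4 K/W
R_cast iron = L/(kA) = 0.0014/(57×39.4) = 6.234×10^-7 K/W
R_total = 9.169×10^-4 K/W
Q = ΔT / R_total = 218 / 9.169×10^-4

Q ≈ 238000 W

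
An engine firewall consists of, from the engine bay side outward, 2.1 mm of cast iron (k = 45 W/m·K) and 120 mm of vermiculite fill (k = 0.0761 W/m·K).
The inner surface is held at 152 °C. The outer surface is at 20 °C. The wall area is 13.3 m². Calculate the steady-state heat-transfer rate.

Q ≈ 1110 W

Thermal resistances in series:
R_cast iron = L/(kA) = 0.0021/(45×13.3) = 3.509×10^-6 K/W
R_vermiculite fill = L/(kA) = 0.12/(0.0761×13.3) = 0.1186 K/W
R_total = 0.1186 K/W
Q = ΔT / R_total = 132 / 0.1186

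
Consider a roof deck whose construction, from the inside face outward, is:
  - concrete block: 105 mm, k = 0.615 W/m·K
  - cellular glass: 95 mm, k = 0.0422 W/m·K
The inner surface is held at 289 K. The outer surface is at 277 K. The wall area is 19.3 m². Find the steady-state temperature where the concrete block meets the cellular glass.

T ≈ 288 K

Thermal resistances in series:
R_concrete block = L/(kA) = 0.105/(0.615×19.3) = 0.008846 K/W
R_cellular glass = L/(kA) = 0.095/(0.0422×19.3) = 0.1166 K/W
R_total = 0.1255 K/W;  Q = ΔT/R_total = 12/0.1255 = 95.63 W
T_interface = T_inner − Q·ΣR(inner→interface) = 289 − 95.6×0.008846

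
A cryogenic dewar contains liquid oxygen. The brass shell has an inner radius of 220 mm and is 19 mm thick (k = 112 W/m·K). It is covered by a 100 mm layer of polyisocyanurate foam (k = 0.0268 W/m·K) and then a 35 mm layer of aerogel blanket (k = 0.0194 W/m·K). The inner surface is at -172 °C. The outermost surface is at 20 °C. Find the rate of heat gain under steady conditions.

For a spherical shell R = (1/r₁ − 1/r₂)/(4πk); film R = 1/(h·4πr²). In series:
R_brass shell = (1/0.22 − 1/0.239)/(4π×112) = 2.567×10^-4 K/W
R_polyisocyanurate foam = (1/0.239 − 1/0.339)/(4π×0.0268) = 3.665 K/W
R_aerogel blanket = (1/0.339 − 1/0.374)/(4π×0.0194) = 1.132 K/W
R_total = 4.797 K/W
Q = ΔT/R_total = 192/4.797

Q ≈ 40 W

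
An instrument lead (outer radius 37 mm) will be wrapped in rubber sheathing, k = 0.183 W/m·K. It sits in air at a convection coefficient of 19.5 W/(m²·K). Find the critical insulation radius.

r_cr ≈ 9.38 mm

For a cylinder r_cr = k/h = 0.183/19.5
r_cr = 9.38 mm; since the bare radius (37 mm) is above r_cr, any added insulation will reduce heat loss.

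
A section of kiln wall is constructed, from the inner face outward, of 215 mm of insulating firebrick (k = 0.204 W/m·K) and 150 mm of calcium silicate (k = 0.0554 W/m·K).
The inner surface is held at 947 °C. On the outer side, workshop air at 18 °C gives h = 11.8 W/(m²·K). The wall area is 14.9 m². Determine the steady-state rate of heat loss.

Using the resistance-network approach (series):
R_insulating firebrick = L/(kA) = 0.215/(0.204×14.9) = 0.07073 K/W
R_calcium silicate = L/(kA) = 0.15/(0.0554×14.9) = 0.1817 K/W
R_outer film = 1/(h_o·A) = 1/(11.8×14.9) = 0.005688 K/W
R_total = 0.2581 K/W
Q = ΔT / R_total = 929 / 0.2581

Q ≈ 3600 W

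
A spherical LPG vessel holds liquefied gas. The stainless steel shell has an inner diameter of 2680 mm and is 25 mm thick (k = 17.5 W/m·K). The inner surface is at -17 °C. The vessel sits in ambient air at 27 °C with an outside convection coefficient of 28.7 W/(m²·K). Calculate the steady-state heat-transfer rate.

Each spherical layer contributes R = (1/r_i − 1/r_o)/(4πk):
R_stainless steel shell = (1/1.34 − 1/1.365)/(4π×17.5) = 6.215×10^-5 K/W
R_outer film = 1/(h·4πr_o²) = 1/(28.7×4π×1.365²) = 0.001488 K/W
R_total = 0.00155 K/W
Q = ΔT/R_total = 44/0.00155

Q ≈ 28400 W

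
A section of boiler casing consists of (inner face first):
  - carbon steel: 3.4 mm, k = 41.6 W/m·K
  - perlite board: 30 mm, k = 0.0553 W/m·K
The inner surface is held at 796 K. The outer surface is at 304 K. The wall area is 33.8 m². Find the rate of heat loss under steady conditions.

Q ≈ 30600 W

Thermal resistances in series:
R_carbon steel = L/(kA) = 0.0034/(41.6×33.8) = 2.418×10^-6 K/W
R_perlite board = L/(kA) = 0.03/(0.0553×33.8) = 0.01605 K/W
R_total = 0.01605 K/W
Q = ΔT / R_total = 492 / 0.01605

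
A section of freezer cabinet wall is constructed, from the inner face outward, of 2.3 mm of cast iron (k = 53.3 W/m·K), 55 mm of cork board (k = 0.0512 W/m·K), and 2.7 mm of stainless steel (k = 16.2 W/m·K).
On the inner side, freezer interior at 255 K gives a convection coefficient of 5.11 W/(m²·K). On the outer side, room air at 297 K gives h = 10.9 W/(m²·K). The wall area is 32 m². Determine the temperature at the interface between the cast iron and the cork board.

Using the resistance-network approach (series):
R_inner film = 1/(h_i·A) = 1/(5.11×32) = 0.006115 K/W
R_cast iron = L/(kA) = 0.0023/(53.3×32) = 1.348×10^-6 K/W
R_cork board = L/(kA) = 0.055/(0.0512×32) = 0.03357 K/W
R_stainless steel = L/(kA) = 0.0027/(16.2×32) = 5.208×10^-6 K/W
R_outer film = 1/(h_o·A) = 1/(10.9×32) = 0.002867 K/W
R_total = 0.04256 K/W;  Q = ΔT/R_total = 42/0.04256 = 986.9 W
T_interface = T_inner + Q·ΣR(inner→interface) = 255 + 987×0.006117

T ≈ 261 K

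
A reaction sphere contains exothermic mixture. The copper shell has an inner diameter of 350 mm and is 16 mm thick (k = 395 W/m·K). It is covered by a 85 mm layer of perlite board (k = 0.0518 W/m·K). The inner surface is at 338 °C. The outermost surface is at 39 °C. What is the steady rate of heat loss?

Spherical conduction: R = (1/r_in − 1/r_out)/(4πk) per layer; series-sum.
R_copper shell = (1/0.175 − 1/0.191)/(4π×395) = 9.644×10^-5 K/W
R_perlite board = (1/0.191 − 1/0.276)/(4π×0.0518) = 2.477 K/W
R_total = 2.477 K/W
Q = ΔT/R_total = 299/2.477

Q ≈ 121 W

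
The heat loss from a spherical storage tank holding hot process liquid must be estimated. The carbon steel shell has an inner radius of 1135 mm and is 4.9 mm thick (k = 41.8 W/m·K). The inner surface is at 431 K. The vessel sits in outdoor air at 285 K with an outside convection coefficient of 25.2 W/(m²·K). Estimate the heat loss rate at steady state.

Q ≈ 59900 W

Spherical conduction: R = (1/r_in − 1/r_out)/(4πk) per layer; series-sum.
R_carbon steel shell = (1/1.135 − 1/1.1399)/(4π×41.8) = 7.21×10^-6 K/W
R_outer film = 1/(h·4πr_o²) = 1/(25.2×4π×1.1399²) = 0.00243 K/W
R_total = 0.002437 K/W
Q = ΔT/R_total = 146/0.002437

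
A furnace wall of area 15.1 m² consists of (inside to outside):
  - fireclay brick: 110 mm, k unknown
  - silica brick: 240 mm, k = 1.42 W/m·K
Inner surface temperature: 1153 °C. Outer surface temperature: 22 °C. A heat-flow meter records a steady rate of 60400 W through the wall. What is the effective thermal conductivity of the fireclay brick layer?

Using the resistance-network approach (series):
R_silica brick = L/(kA) = 0.24/(1.42×15.1) = 0.01119 K/W
Sum of known resistances R_other = 0.01119 K/W
Total R = ΔT/Q = 1131/60400 = 0.01873 K/W
R_fireclay brick = R_total − R_other = 0.007532 K/W
k = L/(R·A) = 0.11/(0.007532×15.1)

k ≈ 0.967 W/(m·K)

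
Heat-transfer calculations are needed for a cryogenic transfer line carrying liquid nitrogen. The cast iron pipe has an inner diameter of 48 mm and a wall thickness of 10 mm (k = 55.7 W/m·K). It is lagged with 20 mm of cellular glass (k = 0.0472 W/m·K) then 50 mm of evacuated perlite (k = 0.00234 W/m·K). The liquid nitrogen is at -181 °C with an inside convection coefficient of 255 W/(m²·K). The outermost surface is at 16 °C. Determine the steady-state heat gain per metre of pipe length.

q′ ≈ 4.27 W/m

Per-layer cylindrical resistances, series-summed:
R_inner film = 1/(h_i·2πr₁L) = 1/(255×2π×0.024×1) = 0.02601 K/W
R_cast iron pipe wall = ln(34/24)/(2π×55.7×1) = 9.952×10^-4 K/W
R_cellular glass = ln(54/34)/(2π×0.0472×1) = 1.56 K/W
R_evacuated perlite = ln(104/54)/(2π×0.00234×1) = 44.58 K/W
R_total = 46.16 K/W
Q = ΔT/R_total = 197/46.16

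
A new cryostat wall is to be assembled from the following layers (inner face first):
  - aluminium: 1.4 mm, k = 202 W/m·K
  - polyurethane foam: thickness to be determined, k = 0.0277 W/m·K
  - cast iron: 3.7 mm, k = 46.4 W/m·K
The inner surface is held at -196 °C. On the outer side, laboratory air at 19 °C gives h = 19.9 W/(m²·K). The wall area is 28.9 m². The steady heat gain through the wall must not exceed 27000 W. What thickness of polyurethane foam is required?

Model the wall as resistances in series:
R_aluminium = L/(kA) = 0.0014/(202×28.9) = 2.398×10^-7 K/W
R_cast iron = L/(kA) = 0.0037/(46.4×28.9) = 2.759×10^-6 K/W
R_outer film = 1/(h_o·A) = 1/(19.9×28.9) = 0.001739 K/W
Sum of the known resistances R_other = 0.001742 K/W
Required total resistance R_tot = ΔT/Q_allow = 215/27000 = 0.007963 K/W
R_polyurethane foam = R_tot − R_other = 0.006221 K/W
L = R·k·A = 0.006221×0.0277×28.9

L ≈ 4.98 mm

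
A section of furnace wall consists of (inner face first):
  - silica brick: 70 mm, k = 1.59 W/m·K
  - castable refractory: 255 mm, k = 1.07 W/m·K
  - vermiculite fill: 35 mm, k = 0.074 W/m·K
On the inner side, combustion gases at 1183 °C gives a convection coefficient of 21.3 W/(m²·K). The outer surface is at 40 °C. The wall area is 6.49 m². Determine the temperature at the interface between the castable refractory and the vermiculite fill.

Model the wall as resistances in series:
R_inner film = 1/(h_i·A) = 1/(21.3×6.49) = 0.007234 K/W
R_silica brick = L/(kA) = 0.07/(1.59×6.49) = 0.006784 K/W
R_castable refractory = L/(kA) = 0.255/(1.07×6.49) = 0.03672 K/W
R_vermiculite fill = L/(kA) = 0.035/(0.074×6.49) = 0.07288 K/W
R_total = 0.1236 K/W;  Q = ΔT/R_total = 1143/0.1236 = 9246 W
T_interface = T_inner − Q·ΣR(inner→interface) = 1183 − 9250×0.05074

T ≈ 714 °C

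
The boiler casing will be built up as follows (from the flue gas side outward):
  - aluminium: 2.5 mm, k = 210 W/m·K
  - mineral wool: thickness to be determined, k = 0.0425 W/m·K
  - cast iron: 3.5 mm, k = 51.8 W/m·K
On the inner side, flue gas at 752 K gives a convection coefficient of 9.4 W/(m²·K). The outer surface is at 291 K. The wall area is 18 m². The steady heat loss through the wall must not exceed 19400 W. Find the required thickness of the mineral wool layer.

Treating each layer as a thermal resistance in series:
R_inner film = 1/(h_i·A) = 1/(9.4×18) = 0.00591 K/W
R_aluminium = L/(kA) = 0.0025/(210×18) = 6.614×10^-7 K/W
R_cast iron = L/(kA) = 0.0035/(51.8×18) = 3.754×10^-6 K/W
Sum of the known resistances R_other = 0.005915 K/W
Required total resistance R_tot = ΔT/Q_allow = 461/19400 = 0.02376 K/W
R_mineral wool = R_tot − R_other = 0.01785 K/W
L = R·k·A = 0.01785×0.0425×18

L ≈ 13.7 mm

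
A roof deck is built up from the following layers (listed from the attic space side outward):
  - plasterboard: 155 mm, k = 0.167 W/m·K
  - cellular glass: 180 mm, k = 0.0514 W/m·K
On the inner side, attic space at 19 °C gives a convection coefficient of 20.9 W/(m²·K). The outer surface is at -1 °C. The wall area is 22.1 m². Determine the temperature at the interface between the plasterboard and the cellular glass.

Thermal resistances in series:
R_inner film = 1/(h_i·A) = 1/(20.9×22.1) = 0.002165 K/W
R_plasterboard = L/(kA) = 0.155/(0.167×22.1) = 0.042 K/W
R_cellular glass = L/(kA) = 0.18/(0.0514×22.1) = 0.1585 K/W
R_total = 0.2026 K/W;  Q = ΔT/R_total = 20/0.2026 = 98.71 W
T_interface = T_inner − Q·ΣR(inner→interface) = 19 − 98.7×0.04416

T ≈ 14.6 °C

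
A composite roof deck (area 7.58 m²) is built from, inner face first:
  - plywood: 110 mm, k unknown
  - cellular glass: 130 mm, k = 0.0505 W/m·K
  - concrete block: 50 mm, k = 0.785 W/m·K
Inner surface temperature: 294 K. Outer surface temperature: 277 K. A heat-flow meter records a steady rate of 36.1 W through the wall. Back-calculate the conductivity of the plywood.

k ≈ 0.118 W/(m·K)

Treating each layer as a thermal resistance in series:
R_cellular glass = L/(kA) = 0.13/(0.0505×7.58) = 0.3396 K/W
R_concrete block = L/(kA) = 0.05/(0.785×7.58) = 0.008403 K/W
Sum of known resistances R_other = 0.348 K/W
Total R = ΔT/Q = 17/36.1 = 0.4709 K/W
R_plywood = R_total − R_other = 0.1229 K/W
k = L/(R·A) = 0.11/(0.1229×7.58)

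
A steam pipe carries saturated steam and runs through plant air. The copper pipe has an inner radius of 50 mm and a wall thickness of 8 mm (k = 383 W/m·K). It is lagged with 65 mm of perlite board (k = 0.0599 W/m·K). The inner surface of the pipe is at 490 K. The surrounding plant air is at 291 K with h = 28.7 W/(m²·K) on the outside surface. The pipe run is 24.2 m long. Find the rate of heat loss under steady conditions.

Q ≈ 2360 W

Treating each annulus and film as a series resistance:
R_copper pipe wall = ln(58/50)/(2π×383×24.2) = 2.549×10^-6 K/W
R_perlite board = ln(123/58)/(2π×0.0599×24.2) = 0.08254 K/W
R_outer film = 1/(h_o·2πr_oL) = 1/(28.7×2π×0.123×24.2) = 0.001863 K/W
R_total = 0.0844 K/W
Q = ΔT/R_total = 199/0.0844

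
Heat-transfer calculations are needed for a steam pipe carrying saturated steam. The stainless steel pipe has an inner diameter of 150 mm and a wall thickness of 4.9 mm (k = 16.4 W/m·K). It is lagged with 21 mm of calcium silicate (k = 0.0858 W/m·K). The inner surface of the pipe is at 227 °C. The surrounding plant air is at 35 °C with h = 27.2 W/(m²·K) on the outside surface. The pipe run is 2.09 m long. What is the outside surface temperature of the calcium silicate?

T ≈ 57.7 °C

Treating each annulus and film as a series resistance:
R_stainless steel pipe wall = ln(79.9/75)/(2π×16.4×2.09) = 2.939×10^-4 K/W
R_calcium silicate = ln(100.9/79.9)/(2π×0.0858×2.09) = 0.2071 K/W
R_outer film = 1/(h_o·2πr_oL) = 1/(27.2×2π×0.1009×2.09) = 0.02775 K/W
R_total = 0.2352 K/W
Q = ΔT/R_total = 192/0.2352
Q = 816 W
T_interface = T_inner − Q·ΣR(inner→interface) = 227 − 816×0.2074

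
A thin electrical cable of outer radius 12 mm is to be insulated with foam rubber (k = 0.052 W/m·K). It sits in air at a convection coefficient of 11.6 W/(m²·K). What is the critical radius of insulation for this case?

For a cylinder r_cr = k/h = 0.052/11.6
r_cr = 4.48 mm; since the bare radius (12 mm) is above r_cr, any added insulation will reduce heat loss.

r_cr ≈ 4.48 mm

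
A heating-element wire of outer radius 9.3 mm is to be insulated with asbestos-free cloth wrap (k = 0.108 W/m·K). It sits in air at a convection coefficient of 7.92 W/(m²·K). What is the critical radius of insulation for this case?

For a cylinder r_cr = k/h = 0.108/7.92
r_cr = 13.6 mm; since the bare radius (9.3 mm) is below r_cr, adding a thin layer of insulation will *increase* heat loss.

r_cr ≈ 13.6 mm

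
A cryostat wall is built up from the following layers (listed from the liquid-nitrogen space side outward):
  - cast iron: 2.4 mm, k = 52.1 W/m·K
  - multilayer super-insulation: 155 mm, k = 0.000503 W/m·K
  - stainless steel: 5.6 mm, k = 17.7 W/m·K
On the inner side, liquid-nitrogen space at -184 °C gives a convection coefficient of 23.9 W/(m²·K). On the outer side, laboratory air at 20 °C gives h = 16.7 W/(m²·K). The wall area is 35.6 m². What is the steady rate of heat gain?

Q ≈ 23.6 W

Thermal resistances in series:
R_inner film = 1/(h_i·A) = 1/(23.9×35.6) = 0.001175 K/W
R_cast iron = L/(kA) = 0.0024/(52.1×35.6) = 1.294×10^-6 K/W
R_multilayer super-insulation = L/(kA) = 0.155/(0.000503×35.6) = 8.656 K/W
R_stainless steel = L/(kA) = 0.0056/(17.7×35.6) = 8.887×10^-6 K/W
R_outer film = 1/(h_o·A) = 1/(16.7×35.6) = 0.001682 K/W
R_total = 8.659 K/W
Q = ΔT / R_total = 204 / 8.659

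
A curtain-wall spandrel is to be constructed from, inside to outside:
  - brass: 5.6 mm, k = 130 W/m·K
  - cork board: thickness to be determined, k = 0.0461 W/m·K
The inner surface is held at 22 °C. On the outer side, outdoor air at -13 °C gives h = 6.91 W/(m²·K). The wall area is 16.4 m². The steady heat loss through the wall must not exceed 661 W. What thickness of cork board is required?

L ≈ 33.4 mm

Model the wall as resistances in series:
R_brass = L/(kA) = 0.0056/(130×16.4) = 2.627×10^-6 K/W
R_outer film = 1/(h_o·A) = 1/(6.91×16.4) = 0.008824 K/W
Sum of the known resistances R_other = 0.008827 K/W
Required total resistance R_tot = ΔT/Q_allow = 35/661 = 0.05295 K/W
R_cork board = R_tot − R_other = 0.04412 K/W
L = R·k·A = 0.04412×0.0461×16.4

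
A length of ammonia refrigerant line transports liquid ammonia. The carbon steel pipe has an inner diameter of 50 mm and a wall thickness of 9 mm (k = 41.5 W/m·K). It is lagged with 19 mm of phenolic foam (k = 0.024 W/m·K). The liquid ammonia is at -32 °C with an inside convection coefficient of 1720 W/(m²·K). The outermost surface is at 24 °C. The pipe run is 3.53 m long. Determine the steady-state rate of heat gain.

Treating each annulus and film as a series resistance:
R_inner film = 1/(h_i·2πr₁L) = 1/(1720×2π×0.025×3.53) = 0.001049 K/W
R_carbon steel pipe wall = ln(34/25)/(2π×41.5×3.53) = 3.341×10^-4 K/W
R_phenolic foam = ln(53/34)/(2π×0.024×3.53) = 0.834 K/W
R_total = 0.8354 K/W
Q = ΔT/R_total = 56/0.8354

Q ≈ 67 W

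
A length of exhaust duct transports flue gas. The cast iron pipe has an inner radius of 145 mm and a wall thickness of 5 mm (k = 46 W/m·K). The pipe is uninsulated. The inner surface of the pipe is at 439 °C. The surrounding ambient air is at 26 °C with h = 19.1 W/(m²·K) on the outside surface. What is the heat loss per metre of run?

Radial resistances (cylindrical: R_cond = ln(r_o/r_i)/(2πkL), R_conv = 1/(h·2πrL)):
R_cast iron pipe wall = ln(150/145)/(2π×46×1) = 1.173×10^-4 K/W
R_outer film = 1/(h_o·2πr_oL) = 1/(19.1×2π×0.15×1) = 0.05555 K/W
R_total = 0.05567 K/W
Q = ΔT/R_total = 413/0.05567

q′ ≈ 7420 W/m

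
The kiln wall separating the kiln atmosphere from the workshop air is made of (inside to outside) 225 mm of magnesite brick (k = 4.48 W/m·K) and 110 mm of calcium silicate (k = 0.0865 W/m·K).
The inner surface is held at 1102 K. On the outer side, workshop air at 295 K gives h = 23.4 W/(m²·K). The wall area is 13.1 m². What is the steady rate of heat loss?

Q ≈ 7750 W

Treating each layer as a thermal resistance in series:
R_magnesite brick = L/(kA) = 0.225/(4.48×13.1) = 0.003834 K/W
R_calcium silicate = L/(kA) = 0.11/(0.0865×13.1) = 0.09707 K/W
R_outer film = 1/(h_o·A) = 1/(23.4×13.1) = 0.003262 K/W
R_total = 0.1042 K/W
Q = ΔT / R_total = 807 / 0.1042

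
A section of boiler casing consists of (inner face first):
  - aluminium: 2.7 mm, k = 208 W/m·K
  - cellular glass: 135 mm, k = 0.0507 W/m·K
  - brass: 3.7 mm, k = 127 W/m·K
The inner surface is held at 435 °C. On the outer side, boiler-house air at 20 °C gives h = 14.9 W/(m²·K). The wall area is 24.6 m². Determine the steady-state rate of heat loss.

Series thermal resistances:
R_aluminium = L/(kA) = 0.0027/(208×24.6) = 5.277×10^-7 K/W
R_cellular glass = L/(kA) = 0.135/(0.0507×24.6) = 0.1082 K/W
R_brass = L/(kA) = 0.0037/(127×24.6) = 1.184×10^-6 K/W
R_outer film = 1/(h_o·A) = 1/(14.9×24.6) = 0.002728 K/W
R_total = 0.111 K/W
Q = ΔT / R_total = 415 / 0.111

Q ≈ 3740 W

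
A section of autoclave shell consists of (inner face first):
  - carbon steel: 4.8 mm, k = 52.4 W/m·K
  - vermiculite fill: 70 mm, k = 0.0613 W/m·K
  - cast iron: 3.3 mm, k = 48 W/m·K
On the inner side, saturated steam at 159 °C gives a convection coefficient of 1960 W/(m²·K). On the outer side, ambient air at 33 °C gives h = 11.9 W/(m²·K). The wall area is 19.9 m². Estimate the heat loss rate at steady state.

Q ≈ 2040 W

Thermal resistances in series:
R_inner film = 1/(h_i·A) = 1/(1960×19.9) = 2.564×10^-5 K/W
R_carbon steel = L/(kA) = 0.0048/(52.4×19.9) = 4.603×10^-6 K/W
R_vermiculite fill = L/(kA) = 0.07/(0.0613×19.9) = 0.05738 K/W
R_cast iron = L/(kA) = 0.0033/(48×19.9) = 3.455×10^-6 K/W
R_outer film = 1/(h_o·A) = 1/(11.9×19.9) = 0.004223 K/W
R_total = 0.06164 K/W
Q = ΔT / R_total = 126 / 0.06164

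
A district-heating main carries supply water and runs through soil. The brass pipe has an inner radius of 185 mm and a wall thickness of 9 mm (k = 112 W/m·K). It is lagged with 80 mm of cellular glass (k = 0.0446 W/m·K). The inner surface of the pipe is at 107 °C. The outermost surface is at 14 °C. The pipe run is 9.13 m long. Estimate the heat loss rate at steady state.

Per-layer cylindrical resistances, series-summed:
R_brass pipe wall = ln(194/185)/(2π×112×9.13) = 7.393×10^-6 K/W
R_cellular glass = ln(274/194)/(2π×0.0446×9.13) = 0.135 K/W
R_total = 0.135 K/W
Q = ΔT/R_total = 93/0.135

Q ≈ 689 W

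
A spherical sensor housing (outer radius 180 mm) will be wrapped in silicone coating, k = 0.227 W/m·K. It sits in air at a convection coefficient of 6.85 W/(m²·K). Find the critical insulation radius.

r_cr ≈ 66.3 mm

For a sphere r_cr = 2k/h = 2×0.227/6.85
r_cr = 66.3 mm; since the bare radius (180 mm) is above r_cr, any added insulation will reduce heat loss.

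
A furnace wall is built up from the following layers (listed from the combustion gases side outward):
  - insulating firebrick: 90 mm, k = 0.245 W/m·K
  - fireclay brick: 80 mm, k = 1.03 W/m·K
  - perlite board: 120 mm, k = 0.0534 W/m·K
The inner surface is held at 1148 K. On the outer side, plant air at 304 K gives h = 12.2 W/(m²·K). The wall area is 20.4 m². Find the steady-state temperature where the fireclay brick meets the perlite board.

Treating each layer as a thermal resistance in series:
R_insulating firebrick = L/(kA) = 0.09/(0.245×20.4) = 0.01801 K/W
R_fireclay brick = L/(kA) = 0.08/(1.03×20.4) = 0.003807 K/W
R_perlite board = L/(kA) = 0.12/(0.0534×20.4) = 0.1102 K/W
R_outer film = 1/(h_o·A) = 1/(12.2×20.4) = 0.004018 K/W
R_total = 0.136 K/W;  Q = ΔT/R_total = 844/0.136 = 6206 W
T_interface = T_inner − Q·ΣR(inner→interface) = 1148 − 6210×0.02181

T ≈ 1010 K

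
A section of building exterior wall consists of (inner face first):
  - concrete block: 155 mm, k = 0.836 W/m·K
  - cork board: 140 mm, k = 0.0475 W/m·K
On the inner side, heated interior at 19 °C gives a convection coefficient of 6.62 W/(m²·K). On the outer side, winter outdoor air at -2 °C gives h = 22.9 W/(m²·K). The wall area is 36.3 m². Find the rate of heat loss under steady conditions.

Q ≈ 229 W

Model the wall as resistances in series:
R_inner film = 1/(h_i·A) = 1/(6.62×36.3) = 0.004161 K/W
R_concrete block = L/(kA) = 0.155/(0.836×36.3) = 0.005108 K/W
R_cork board = L/(kA) = 0.14/(0.0475×36.3) = 0.08119 K/W
R_outer film = 1/(h_o·A) = 1/(22.9×36.3) = 0.001203 K/W
R_total = 0.09167 K/W
Q = ΔT / R_total = 21 / 0.09167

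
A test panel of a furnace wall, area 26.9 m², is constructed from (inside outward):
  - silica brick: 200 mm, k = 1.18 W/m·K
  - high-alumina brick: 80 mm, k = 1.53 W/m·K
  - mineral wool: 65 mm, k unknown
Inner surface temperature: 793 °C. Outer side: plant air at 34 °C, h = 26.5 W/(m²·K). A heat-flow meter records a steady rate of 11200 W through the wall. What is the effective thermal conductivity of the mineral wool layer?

k ≈ 0.0416 W/(m·K)

Model the wall as resistances in series:
R_silica brick = L/(kA) = 0.2/(1.18×26.9) = 0.006301 K/W
R_high-alumina brick = L/(kA) = 0.08/(1.53×26.9) = 0.001944 K/W
R_outer film = 1/(h_o·A) = 1/(26.5×26.9) = 0.001403 K/W
Sum of known resistances R_other = 0.009647 K/W
Total R = ΔT/Q = 759/11200 = 0.06777 K/W
R_mineral wool = R_total − R_other = 0.05812 K/W
k = L/(R·A) = 0.065/(0.05812×26.9)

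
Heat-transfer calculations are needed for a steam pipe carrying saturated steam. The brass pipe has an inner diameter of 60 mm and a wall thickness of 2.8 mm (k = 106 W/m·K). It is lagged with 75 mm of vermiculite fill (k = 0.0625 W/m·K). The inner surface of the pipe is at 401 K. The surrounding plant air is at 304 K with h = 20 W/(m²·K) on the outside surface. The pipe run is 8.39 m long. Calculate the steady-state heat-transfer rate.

Treating each annulus and film as a series resistance:
R_brass pipe wall = ln(32.8/30)/(2π×106×8.39) = 1.597×10^-5 K/W
R_vermiculite fill = ln(107.8/32.8)/(2π×0.0625×8.39) = 0.3611 K/W
R_outer film = 1/(h_o·2πr_oL) = 1/(20×2π×0.1078×8.39) = 0.008799 K/W
R_total = 0.3699 K/W
Q = ΔT/R_total = 97/0.3699

Q ≈ 262 W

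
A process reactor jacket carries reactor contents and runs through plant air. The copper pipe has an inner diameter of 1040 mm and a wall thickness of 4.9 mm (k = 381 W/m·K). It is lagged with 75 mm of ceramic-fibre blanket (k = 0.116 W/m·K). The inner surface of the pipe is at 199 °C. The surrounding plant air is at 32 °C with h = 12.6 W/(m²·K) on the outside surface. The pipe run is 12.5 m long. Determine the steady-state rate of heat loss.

Radial resistances (cylindrical: R_cond = ln(r_o/r_i)/(2πkL), R_conv = 1/(h·2πrL)):
R_copper pipe wall = ln(524.9/520)/(2π×381×12.5) = 3.134×10^-7 K/W
R_ceramic-fibre blanket = ln(599.9/524.9)/(2π×0.116×12.5) = 0.01466 K/W
R_outer film = 1/(h_o·2πr_oL) = 1/(12.6×2π×0.5999×12.5) = 0.001684 K/W
R_total = 0.01634 K/W
Q = ΔT/R_total = 167/0.01634

Q ≈ 10200 W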